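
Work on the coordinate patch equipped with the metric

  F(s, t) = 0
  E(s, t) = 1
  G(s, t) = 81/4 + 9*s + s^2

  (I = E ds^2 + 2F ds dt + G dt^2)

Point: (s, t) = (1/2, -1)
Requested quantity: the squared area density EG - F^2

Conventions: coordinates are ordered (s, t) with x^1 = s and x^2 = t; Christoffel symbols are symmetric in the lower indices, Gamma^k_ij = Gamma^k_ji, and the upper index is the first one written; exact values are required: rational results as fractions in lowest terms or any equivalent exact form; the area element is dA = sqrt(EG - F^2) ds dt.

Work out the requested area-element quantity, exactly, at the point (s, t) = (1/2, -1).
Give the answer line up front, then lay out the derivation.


Answer: EG - F^2 = 25

E = 1, F = 0, G = 25; EG - F^2 = 25


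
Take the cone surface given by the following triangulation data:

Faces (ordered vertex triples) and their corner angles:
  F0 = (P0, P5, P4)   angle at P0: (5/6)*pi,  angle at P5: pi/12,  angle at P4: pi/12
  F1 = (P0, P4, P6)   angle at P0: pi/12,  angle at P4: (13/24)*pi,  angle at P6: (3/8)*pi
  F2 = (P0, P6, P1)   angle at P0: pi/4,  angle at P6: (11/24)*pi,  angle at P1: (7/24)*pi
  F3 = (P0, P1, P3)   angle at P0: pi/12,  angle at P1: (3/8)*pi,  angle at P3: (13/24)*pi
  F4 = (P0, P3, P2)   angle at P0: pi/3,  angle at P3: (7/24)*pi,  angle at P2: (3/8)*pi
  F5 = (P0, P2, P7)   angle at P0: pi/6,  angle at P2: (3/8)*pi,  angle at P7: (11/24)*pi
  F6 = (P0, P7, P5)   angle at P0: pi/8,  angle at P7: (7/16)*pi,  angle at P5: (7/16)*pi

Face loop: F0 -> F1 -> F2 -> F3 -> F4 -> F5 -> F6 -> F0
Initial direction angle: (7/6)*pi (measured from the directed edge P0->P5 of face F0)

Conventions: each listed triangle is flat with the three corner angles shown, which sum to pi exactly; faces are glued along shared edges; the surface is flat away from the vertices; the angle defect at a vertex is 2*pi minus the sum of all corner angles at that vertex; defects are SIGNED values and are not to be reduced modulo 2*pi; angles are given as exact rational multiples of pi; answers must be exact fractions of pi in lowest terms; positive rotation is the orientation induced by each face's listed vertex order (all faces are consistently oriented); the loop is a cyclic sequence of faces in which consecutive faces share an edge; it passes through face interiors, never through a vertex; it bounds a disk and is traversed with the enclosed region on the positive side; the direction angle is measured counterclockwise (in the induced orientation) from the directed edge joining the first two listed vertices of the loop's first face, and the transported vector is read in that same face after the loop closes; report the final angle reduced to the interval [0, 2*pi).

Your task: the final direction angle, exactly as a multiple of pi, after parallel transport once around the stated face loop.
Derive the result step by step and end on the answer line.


enclosed vertex P0: corner angles sum to (15/8)*pi, defect = 2*pi - (15/8)*pi = pi/8
by Gauss-Bonnet the loop rotates the vector by the enclosed defect sum (positive orientation, mod 2*pi)
final angle = (7/6)*pi + pi/8 = (31/24)*pi (mod 2*pi)

Answer: final direction angle = (31/24)*pi


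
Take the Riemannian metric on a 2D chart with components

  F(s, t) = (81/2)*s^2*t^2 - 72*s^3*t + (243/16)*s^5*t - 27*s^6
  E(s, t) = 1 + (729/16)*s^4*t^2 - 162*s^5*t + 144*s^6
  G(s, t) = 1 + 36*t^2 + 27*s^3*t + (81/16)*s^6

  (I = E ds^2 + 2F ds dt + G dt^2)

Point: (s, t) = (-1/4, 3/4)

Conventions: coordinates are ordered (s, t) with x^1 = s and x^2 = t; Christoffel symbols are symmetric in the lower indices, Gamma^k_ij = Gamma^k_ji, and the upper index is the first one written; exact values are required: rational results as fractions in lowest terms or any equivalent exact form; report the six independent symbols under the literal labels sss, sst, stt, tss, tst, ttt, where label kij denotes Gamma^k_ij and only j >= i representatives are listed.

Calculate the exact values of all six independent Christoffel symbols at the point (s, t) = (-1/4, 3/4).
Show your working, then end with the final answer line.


E = 82177/65536, F = 147447/65536, G = 1371985/65536 at the point
E_s = -19737/4096, E_t = 3483/8192, F_s = -346275/16384, F_t = 80397/16384, G_s = 30861/8192, G_t = 3429/64
EG - F^2 = 694313/32768;  g^inv = (32768/694313) * [[1371985/65536, -147447/65536], [-147447/65536, 82177/65536]]
first-kind symbols [ij,l] = (1/2)(d_i g_jl + d_j g_il - d_l g_ij): [ss,s] = E_s/2 = -19737/8192, [ss,t] = F_s - E_t/2 = -174879/8192, [st,s] = E_t/2 = 3483/16384, [st,t] = G_s/2 = 30861/16384, [tt,s] = F_t - G_s/2 = 387/128, [tt,t] = G_t/2 = 3429/128
Gamma^s_ij = (G*[ij,s] - F*[ij,t])/(EG - F^2), Gamma^t_ij = (E*[ij,t] - F*[ij,s])/(EG - F^2)

Answer: Gamma_sss = -78948/694313, Gamma_sst = 6966/694313, Gamma_stt = 99072/694313, Gamma_tss = -699516/694313, Gamma_tst = 61722/694313, Gamma_ttt = 877824/694313


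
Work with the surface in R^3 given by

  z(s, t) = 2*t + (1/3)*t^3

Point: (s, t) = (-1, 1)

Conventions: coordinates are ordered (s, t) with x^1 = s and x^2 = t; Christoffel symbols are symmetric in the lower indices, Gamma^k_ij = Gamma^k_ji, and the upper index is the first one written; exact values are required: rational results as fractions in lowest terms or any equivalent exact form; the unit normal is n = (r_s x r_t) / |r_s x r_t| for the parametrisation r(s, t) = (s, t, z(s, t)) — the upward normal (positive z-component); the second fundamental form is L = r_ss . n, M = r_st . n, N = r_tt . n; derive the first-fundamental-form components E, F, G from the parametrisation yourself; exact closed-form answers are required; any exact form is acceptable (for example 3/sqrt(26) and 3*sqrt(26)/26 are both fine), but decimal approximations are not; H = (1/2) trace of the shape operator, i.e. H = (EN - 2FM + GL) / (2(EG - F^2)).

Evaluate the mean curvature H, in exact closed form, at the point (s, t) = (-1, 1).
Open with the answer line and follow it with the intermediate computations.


Answer: H = sqrt(10)/100

z_s = 0, z_t = 3, z_ss = 0, z_st = 0, z_tt = 2
E = 1, F = 0, G = 10; answer radicand W^2 = 10
unnormalised second-form numerators: l = 0, m = 0, n = 2; L = l/sqrt(10), and similarly M = m/sqrt(W^2), N = n/sqrt(W^2)
H = (E*n - 2*F*m + G*l) / (2*(EG - F^2)*sqrt(W^2)); E*n - 2*F*m + G*l = 2, EG - F^2 = 10, so H = (1/10)/sqrt(10)


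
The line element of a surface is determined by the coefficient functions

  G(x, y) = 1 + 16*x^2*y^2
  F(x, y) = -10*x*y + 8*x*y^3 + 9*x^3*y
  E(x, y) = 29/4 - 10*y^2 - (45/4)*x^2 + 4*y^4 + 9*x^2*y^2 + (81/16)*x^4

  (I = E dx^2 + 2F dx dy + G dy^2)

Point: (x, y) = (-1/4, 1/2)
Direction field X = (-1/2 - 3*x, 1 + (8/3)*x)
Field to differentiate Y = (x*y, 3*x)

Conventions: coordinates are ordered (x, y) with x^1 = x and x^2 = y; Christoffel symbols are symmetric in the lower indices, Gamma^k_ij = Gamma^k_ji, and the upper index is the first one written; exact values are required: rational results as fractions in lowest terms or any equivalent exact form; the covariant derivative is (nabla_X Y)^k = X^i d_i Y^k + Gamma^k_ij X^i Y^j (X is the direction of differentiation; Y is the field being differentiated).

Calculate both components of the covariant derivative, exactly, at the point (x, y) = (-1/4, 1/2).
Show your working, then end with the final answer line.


E = 18257/4096, F = 119/128, G = 5/4 at the point
E_x = 1071/256, E_y = -119/16, F_x = -101/32, F_y = 55/64, G_x = -2, G_y = 1
EG - F^2 = 19281/4096;  g^inv = (4096/19281) * [[5/4, -119/128], [-119/128, 18257/4096]]
first-kind symbols [ij,l] = (1/2)(d_i g_jl + d_j g_il - d_l g_ij): [xx,x] = E_x/2 = 1071/512, [xx,y] = F_x - E_y/2 = 9/16, [xy,x] = E_y/2 = -119/32, [xy,y] = G_x/2 = -1, [yy,x] = F_y - G_x/2 = 119/64, [yy,y] = G_y/2 = 1/2
Gamma^x_ij = (G*[ij,x] - F*[ij,y])/(EG - F^2), Gamma^y_ij = (E*[ij,y] - F*[ij,x])/(EG - F^2)
Gamma_xxx = 2856/6427, Gamma_xxy = -15232/19281, Gamma_xyy = 7616/19281, Gamma_yxx = 768/6427, Gamma_yxy = -4096/19281, Gamma_yyy = 2048/19281
X = (1/4, 1/3), Y = (-1/8, -3/4) at the point

Answer: (nabla_X Y)^x = 50935/462744, (nabla_X Y)^y = 177785/231372


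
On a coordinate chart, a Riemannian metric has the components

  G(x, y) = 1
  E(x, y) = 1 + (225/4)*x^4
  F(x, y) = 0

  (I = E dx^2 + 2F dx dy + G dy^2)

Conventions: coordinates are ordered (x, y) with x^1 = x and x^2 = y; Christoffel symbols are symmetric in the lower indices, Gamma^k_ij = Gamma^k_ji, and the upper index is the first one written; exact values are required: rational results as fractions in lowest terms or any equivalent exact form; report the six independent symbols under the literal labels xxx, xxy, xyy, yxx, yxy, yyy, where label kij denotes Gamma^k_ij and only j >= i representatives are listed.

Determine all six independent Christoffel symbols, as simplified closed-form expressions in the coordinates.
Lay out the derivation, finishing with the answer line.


E = 1 + (225/4)*x^4; F = 0; G = 1
Gamma^k_ij = (1/2) g^{kl} (d_i g_jl + d_j g_il - d_l g_ij), with g^inv = (1/(EG-F^2)) [[G, -F], [-F, E]]
first partials: E_x = 225*x^3, E_y = 0, F_x = 0, F_y = 0, G_x = 0, G_y = 0
D = EG - F^2 = 1 + (225/4)*x^4
expanded: Gamma^x_xx = (G E_x - 2F F_x + F E_y)/(2D), Gamma^x_xy = (G E_y - F G_x)/(2D), Gamma^x_yy = (2G F_y - G G_x - F G_y)/(2D), Gamma^y_xx = (2E F_x - E E_y - F E_x)/(2D), Gamma^y_xy = (E G_x - F E_y)/(2D), Gamma^y_yy = (E G_y - 2F F_y + F G_x)/(2D); substitute and cancel common factors

Answer: Gamma_xxx = 450*x^3/(225*x^4 + 4), Gamma_xxy = 0, Gamma_xyy = 0, Gamma_yxx = 0, Gamma_yxy = 0, Gamma_yyy = 0


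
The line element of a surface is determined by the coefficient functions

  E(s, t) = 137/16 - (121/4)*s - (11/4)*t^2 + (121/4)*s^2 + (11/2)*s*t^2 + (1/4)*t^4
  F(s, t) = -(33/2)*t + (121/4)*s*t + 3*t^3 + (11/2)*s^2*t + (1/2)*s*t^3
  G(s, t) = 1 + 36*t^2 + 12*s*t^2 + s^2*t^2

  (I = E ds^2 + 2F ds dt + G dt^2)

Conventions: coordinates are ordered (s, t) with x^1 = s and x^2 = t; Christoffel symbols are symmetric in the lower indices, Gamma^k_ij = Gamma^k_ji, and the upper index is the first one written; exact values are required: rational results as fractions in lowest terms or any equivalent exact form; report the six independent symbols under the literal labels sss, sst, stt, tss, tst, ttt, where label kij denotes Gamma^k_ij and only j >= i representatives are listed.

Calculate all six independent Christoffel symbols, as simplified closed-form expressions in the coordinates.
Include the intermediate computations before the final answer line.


E = 137/16 - (121/4)*s - (11/4)*t^2 + (121/4)*s^2 + (11/2)*s*t^2 + (1/4)*t^4; F = -(33/2)*t + (121/4)*s*t + 3*t^3 + (11/2)*s^2*t + (1/2)*s*t^3; G = 1 + 36*t^2 + 12*s*t^2 + s^2*t^2
Gamma^k_ij = (1/2) g^{kl} (d_i g_jl + d_j g_il - d_l g_ij), with g^inv = (1/(EG-F^2)) [[G, -F], [-F, E]]
first partials: E_s = -121/4 + (121/2)*s + (11/2)*t^2, E_t = -(11/2)*t + 11*s*t + t^3, F_s = (121/4)*t + 11*s*t + (1/2)*t^3, F_t = -33/2 + (121/4)*s + 9*t^2 + (11/2)*s^2 + (3/2)*s*t^2, G_s = 12*t^2 + 2*s*t^2, G_t = 72*t + 24*s*t + 2*s^2*t
D = EG - F^2 = 137/16 - (121/4)*s + (133/4)*t^2 + (121/4)*s^2 + (35/2)*s*t^2 + (1/4)*t^4 + s^2*t^2
expanded: Gamma^s_ss = (G E_s - 2F F_s + F E_t)/(2D), Gamma^s_st = (G E_t - F G_s)/(2D), Gamma^s_tt = (2G F_t - G G_s - F G_t)/(2D), Gamma^t_ss = (2E F_s - E E_t - F E_s)/(2D), Gamma^t_st = (E G_s - F E_t)/(2D), Gamma^t_tt = (E G_t - 2F F_t + F G_s)/(2D); substitute and cancel common factors

Answer: Gamma_sss = (484*s + 44*t^2 - 242)/(16*s^2*t^2 + 484*s^2 + 280*s*t^2 - 484*s + 4*t^4 + 532*t^2 + 137), Gamma_sst = (88*s*t + 8*t^3 - 44*t)/(16*s^2*t^2 + 484*s^2 + 280*s*t^2 - 484*s + 4*t^4 + 532*t^2 + 137), Gamma_stt = (88*s^2 + 8*s*t^2 + 484*s + 48*t^2 - 264)/(16*s^2*t^2 + 484*s^2 + 280*s*t^2 - 484*s + 4*t^4 + 532*t^2 + 137), Gamma_tss = (88*s*t + 528*t)/(16*s^2*t^2 + 484*s^2 + 280*s*t^2 - 484*s + 4*t^4 + 532*t^2 + 137), Gamma_tst = (16*s*t^2 + 96*t^2)/(16*s^2*t^2 + 484*s^2 + 280*s*t^2 - 484*s + 4*t^4 + 532*t^2 + 137), Gamma_ttt = (16*s^2*t + 192*s*t + 576*t)/(16*s^2*t^2 + 484*s^2 + 280*s*t^2 - 484*s + 4*t^4 + 532*t^2 + 137)


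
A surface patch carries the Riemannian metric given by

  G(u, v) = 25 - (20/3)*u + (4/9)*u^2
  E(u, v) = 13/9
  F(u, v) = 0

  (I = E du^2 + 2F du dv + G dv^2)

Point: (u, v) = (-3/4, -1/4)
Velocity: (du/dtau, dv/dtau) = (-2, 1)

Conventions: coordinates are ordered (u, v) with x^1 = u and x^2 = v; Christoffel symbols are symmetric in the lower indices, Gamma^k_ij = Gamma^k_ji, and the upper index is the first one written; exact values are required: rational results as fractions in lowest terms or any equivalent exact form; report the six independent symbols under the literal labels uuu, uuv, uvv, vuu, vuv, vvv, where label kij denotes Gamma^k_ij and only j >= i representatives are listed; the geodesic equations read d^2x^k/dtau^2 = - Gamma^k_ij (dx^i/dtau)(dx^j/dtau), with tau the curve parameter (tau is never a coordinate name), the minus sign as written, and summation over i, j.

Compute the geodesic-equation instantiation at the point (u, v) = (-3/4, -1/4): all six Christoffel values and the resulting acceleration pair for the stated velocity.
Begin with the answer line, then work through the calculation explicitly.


Answer: Gamma_uuu = 0, Gamma_uuv = 0, Gamma_uvv = 33/13, Gamma_vuu = 0, Gamma_vuv = -4/33, Gamma_vvv = 0; accelerations (d^2u/dtau^2, d^2v/dtau^2) = (-33/13, -16/33)

E = 13/9, F = 0, G = 121/4 at the point
E_u = 0, E_v = 0, F_u = 0, F_v = 0, G_u = -22/3, G_v = 0
EG - F^2 = 1573/36;  g^inv = (36/1573) * [[121/4, 0], [0, 13/9]]
first-kind symbols [ij,l] = (1/2)(d_i g_jl + d_j g_il - d_l g_ij): [uu,u] = E_u/2 = 0, [uu,v] = F_u - E_v/2 = 0, [uv,u] = E_v/2 = 0, [uv,v] = G_u/2 = -11/3, [vv,u] = F_v - G_u/2 = 11/3, [vv,v] = G_v/2 = 0
Gamma^u_ij = (G*[ij,u] - F*[ij,v])/(EG - F^2), Gamma^v_ij = (E*[ij,v] - F*[ij,u])/(EG - F^2)
Gamma_uuu = 0, Gamma_uuv = 0, Gamma_uvv = 33/13, Gamma_vuu = 0, Gamma_vuv = -4/33, Gamma_vvv = 0
d^2u/dtau^2 = -(Gamma_uuu*(-2)^2 + 2*Gamma_uuv*(-2)*(1) + Gamma_uvv*(1)^2) = -33/13
d^2v/dtau^2 = -(Gamma_vuu*(-2)^2 + 2*Gamma_vuv*(-2)*(1) + Gamma_vvv*(1)^2) = -16/33


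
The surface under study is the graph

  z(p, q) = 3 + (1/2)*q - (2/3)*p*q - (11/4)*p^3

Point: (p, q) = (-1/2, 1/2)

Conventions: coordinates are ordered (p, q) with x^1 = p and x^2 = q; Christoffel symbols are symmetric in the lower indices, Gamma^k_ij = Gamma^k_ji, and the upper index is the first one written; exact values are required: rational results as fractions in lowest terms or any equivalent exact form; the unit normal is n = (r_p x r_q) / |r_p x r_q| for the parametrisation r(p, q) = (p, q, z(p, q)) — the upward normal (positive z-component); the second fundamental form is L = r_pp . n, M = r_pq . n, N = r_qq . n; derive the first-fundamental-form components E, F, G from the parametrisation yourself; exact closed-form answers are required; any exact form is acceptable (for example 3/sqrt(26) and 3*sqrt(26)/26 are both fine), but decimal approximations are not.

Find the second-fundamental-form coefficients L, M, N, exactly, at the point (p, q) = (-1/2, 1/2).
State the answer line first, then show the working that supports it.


Answer: L = 396*sqrt(17129)/17129, M = -32*sqrt(17129)/17129, N = 0

z_p = -115/48, z_q = 5/6, z_pp = 33/4, z_pq = -2/3, z_qq = 0
E = 15529/2304, F = -575/288, G = 61/36; answer radicand W^2 = 17129/2304
unnormalised second-form numerators: l = 33/4, m = -2/3, n = 0; L = l/sqrt(17129/2304), and similarly M = m/sqrt(W^2), N = n/sqrt(W^2)


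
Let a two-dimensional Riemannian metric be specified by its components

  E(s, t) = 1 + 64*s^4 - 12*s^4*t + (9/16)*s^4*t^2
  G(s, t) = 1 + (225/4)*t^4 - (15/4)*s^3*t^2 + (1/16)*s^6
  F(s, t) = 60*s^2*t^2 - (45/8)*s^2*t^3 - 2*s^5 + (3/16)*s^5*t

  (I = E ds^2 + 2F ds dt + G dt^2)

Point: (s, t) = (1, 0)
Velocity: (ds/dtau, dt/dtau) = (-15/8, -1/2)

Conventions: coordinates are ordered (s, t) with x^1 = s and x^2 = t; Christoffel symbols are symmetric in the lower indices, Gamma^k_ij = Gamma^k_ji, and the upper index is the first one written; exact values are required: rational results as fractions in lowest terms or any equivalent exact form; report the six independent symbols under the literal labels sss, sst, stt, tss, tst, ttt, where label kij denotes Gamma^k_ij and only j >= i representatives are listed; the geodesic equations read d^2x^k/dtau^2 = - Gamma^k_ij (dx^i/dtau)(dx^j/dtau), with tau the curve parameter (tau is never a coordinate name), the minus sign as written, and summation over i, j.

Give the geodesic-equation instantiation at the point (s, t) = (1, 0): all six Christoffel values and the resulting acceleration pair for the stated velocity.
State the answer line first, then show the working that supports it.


Answer: Gamma_sss = 2048/1041, Gamma_sst = -32/347, Gamma_stt = 0, Gamma_tss = -64/1041, Gamma_tst = 1/347, Gamma_ttt = 0; accelerations (d^2s/dtau^2, d^2t/dtau^2) = (-2340/347, 585/2776)

E = 65, F = -2, G = 17/16 at the point
E_s = 256, E_t = -12, F_s = -10, F_t = 3/16, G_s = 3/8, G_t = 0
EG - F^2 = 1041/16;  g^inv = (16/1041) * [[17/16, 2], [2, 65]]
first-kind symbols [ij,l] = (1/2)(d_i g_jl + d_j g_il - d_l g_ij): [ss,s] = E_s/2 = 128, [ss,t] = F_s - E_t/2 = -4, [st,s] = E_t/2 = -6, [st,t] = G_s/2 = 3/16, [tt,s] = F_t - G_s/2 = 0, [tt,t] = G_t/2 = 0
Gamma^s_ij = (G*[ij,s] - F*[ij,t])/(EG - F^2), Gamma^t_ij = (E*[ij,t] - F*[ij,s])/(EG - F^2)
Gamma_sss = 2048/1041, Gamma_sst = -32/347, Gamma_stt = 0, Gamma_tss = -64/1041, Gamma_tst = 1/347, Gamma_ttt = 0
d^2s/dtau^2 = -(Gamma_sss*(-15/8)^2 + 2*Gamma_sst*(-15/8)*(-1/2) + Gamma_stt*(-1/2)^2) = -2340/347
d^2t/dtau^2 = -(Gamma_tss*(-15/8)^2 + 2*Gamma_tst*(-15/8)*(-1/2) + Gamma_ttt*(-1/2)^2) = 585/2776


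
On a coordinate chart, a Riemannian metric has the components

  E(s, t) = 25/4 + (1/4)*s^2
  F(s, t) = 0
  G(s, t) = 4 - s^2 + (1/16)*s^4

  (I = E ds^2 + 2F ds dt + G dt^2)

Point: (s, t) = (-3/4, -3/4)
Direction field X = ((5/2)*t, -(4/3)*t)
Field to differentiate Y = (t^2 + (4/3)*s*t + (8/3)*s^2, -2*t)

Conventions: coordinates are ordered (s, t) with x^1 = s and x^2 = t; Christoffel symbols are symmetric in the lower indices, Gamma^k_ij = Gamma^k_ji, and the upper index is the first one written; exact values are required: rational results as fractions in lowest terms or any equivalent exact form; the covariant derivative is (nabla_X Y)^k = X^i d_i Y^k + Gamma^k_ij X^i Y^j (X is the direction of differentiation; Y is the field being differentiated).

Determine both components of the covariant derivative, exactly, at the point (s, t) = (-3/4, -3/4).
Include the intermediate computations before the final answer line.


E = 409/64, F = 0, G = 14161/4096 at the point
E_s = -3/8, E_t = 0, F_s = 0, F_t = 0, G_s = 357/256, G_t = 0
EG - F^2 = 5791849/262144;  g^inv = (262144/5791849) * [[14161/4096, 0], [0, 409/64]]
first-kind symbols [ij,l] = (1/2)(d_i g_jl + d_j g_il - d_l g_ij): [ss,s] = E_s/2 = -3/16, [ss,t] = F_s - E_t/2 = 0, [st,s] = E_t/2 = 0, [st,t] = G_s/2 = 357/512, [tt,s] = F_t - G_s/2 = -357/512, [tt,t] = G_t/2 = 0
Gamma^s_ij = (G*[ij,s] - F*[ij,t])/(EG - F^2), Gamma^t_ij = (E*[ij,t] - F*[ij,s])/(EG - F^2)
Gamma_sss = -12/409, Gamma_sst = 0, Gamma_stt = -357/3272, Gamma_tss = 0, Gamma_tst = 24/119, Gamma_ttt = 0
X = (-15/8, 1), Y = (45/16, 3/2) at the point

Answer: (nabla_X Y)^s = 89863/13088, (nabla_X Y)^t = -2


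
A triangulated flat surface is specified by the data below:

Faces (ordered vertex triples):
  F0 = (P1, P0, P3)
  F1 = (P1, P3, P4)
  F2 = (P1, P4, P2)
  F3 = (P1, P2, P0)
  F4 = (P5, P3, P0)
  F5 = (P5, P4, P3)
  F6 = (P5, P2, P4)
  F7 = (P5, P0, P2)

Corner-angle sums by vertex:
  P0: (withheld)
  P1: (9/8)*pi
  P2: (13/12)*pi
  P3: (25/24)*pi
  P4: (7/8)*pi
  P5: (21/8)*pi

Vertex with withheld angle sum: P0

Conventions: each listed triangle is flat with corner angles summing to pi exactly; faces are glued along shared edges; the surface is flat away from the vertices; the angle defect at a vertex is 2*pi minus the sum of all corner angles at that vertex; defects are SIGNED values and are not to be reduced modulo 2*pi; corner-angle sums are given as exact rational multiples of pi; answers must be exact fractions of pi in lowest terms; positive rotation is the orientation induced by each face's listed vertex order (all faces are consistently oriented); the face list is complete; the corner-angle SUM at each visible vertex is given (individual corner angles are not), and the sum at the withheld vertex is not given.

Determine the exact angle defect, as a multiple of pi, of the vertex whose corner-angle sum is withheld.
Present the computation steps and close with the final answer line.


V = 6, E = 12, F = 8; chi = V - E + F = 2
Gauss-Bonnet: total defect = 2*pi*chi = 4*pi; visible defects sum to (13/4)*pi

Answer: defect(P0) = (3/4)*pi


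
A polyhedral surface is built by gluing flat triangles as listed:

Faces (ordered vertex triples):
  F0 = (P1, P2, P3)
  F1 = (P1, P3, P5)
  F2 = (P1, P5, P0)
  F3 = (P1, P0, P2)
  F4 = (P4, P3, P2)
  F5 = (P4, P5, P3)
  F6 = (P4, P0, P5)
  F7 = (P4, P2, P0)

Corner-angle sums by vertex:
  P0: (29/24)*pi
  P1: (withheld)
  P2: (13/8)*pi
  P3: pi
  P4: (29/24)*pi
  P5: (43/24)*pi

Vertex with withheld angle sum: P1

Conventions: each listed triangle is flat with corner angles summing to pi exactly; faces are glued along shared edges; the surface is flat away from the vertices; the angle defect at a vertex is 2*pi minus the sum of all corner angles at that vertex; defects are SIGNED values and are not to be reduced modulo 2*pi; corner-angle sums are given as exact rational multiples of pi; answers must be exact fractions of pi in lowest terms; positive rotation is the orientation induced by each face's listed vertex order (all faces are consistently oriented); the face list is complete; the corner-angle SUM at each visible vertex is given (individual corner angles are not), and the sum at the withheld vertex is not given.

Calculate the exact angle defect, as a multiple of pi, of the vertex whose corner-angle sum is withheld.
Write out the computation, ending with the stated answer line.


V = 6, E = 12, F = 8; chi = V - E + F = 2
Gauss-Bonnet: total defect = 2*pi*chi = 4*pi; visible defects sum to (19/6)*pi

Answer: defect(P1) = (5/6)*pi


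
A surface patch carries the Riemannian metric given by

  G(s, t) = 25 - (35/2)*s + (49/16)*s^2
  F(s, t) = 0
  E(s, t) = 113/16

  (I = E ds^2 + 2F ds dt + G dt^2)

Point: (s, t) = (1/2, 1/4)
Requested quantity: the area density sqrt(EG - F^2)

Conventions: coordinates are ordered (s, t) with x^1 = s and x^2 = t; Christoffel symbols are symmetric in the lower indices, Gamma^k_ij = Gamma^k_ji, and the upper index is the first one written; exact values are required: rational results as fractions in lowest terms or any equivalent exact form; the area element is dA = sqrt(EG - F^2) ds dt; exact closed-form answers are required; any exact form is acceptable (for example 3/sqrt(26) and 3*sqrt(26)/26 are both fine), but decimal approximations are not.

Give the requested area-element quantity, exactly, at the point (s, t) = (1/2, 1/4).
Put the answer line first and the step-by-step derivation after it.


Answer: sqrt(EG - F^2) = 33*sqrt(113)/32

E = 113/16, F = 0, G = 1089/64; EG - F^2 = 123057/1024


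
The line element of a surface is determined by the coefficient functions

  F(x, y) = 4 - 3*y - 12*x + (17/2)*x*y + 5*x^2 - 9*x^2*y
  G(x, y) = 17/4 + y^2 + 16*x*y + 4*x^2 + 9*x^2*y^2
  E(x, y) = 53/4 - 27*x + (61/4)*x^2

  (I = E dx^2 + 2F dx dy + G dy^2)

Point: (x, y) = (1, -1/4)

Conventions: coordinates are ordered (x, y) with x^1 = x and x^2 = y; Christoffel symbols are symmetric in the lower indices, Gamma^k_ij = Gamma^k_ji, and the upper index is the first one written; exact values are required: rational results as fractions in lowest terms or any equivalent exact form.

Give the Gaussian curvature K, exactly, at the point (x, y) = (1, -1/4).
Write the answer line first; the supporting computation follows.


Answer: K = 14432/32041

E = 3/2, F = -17/8, G = 39/8, EG - F^2 = 179/64 at the point
E_x = 7/2, E_y = 0, F_x = 3/8, F_y = -7/2, G_x = 41/8, G_y = 11
E_yy = 0, F_xy = -19/2, G_xx = 73/8
Brioschi: K = (det M1 - det M2) / (EG - F^2)^2 with the standard first/second-derivative matrices M1, M2.
M1 = [[-E_yy/2 + F_xy - G_xx/2, E_x/2, F_x - E_y/2], [F_y - G_x/2, E, F], [G_y/2, F, G]] = [[-225/16, 7/4, 3/8], [-97/16, 3/2, -17/8], [11/2, -17/8, 39/8]]; det M1 = -3239/512
M2 = [[0, E_y/2, G_x/2], [E_y/2, E, F], [G_x/2, F, G]] = [[0, 0, 41/16], [0, 3/2, -17/8], [41/16, -17/8, 39/8]]; det M2 = -5043/512
det M1 - det M2 = 451/128; K = 451/128 / (179/64)^2 = 14432/32041


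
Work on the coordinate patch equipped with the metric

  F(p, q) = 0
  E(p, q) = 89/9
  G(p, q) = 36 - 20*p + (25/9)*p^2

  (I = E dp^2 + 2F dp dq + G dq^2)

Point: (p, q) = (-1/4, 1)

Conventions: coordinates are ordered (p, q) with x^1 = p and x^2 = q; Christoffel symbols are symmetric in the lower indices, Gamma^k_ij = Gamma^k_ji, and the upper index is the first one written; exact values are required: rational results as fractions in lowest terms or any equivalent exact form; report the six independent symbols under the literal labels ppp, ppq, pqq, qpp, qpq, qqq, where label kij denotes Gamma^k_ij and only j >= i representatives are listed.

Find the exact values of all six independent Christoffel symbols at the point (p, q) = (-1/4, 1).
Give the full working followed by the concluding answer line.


E = 89/9, F = 0, G = 5929/144 at the point
E_p = 0, E_q = 0, F_p = 0, F_q = 0, G_p = -385/18, G_q = 0
EG - F^2 = 527681/1296;  g^inv = (1296/527681) * [[5929/144, 0], [0, 89/9]]
first-kind symbols [ij,l] = (1/2)(d_i g_jl + d_j g_il - d_l g_ij): [pp,p] = E_p/2 = 0, [pp,q] = F_p - E_q/2 = 0, [pq,p] = E_q/2 = 0, [pq,q] = G_p/2 = -385/36, [qq,p] = F_q - G_p/2 = 385/36, [qq,q] = G_q/2 = 0
Gamma^p_ij = (G*[ij,p] - F*[ij,q])/(EG - F^2), Gamma^q_ij = (E*[ij,q] - F*[ij,p])/(EG - F^2)

Answer: Gamma_ppp = 0, Gamma_ppq = 0, Gamma_pqq = 385/356, Gamma_qpp = 0, Gamma_qpq = -20/77, Gamma_qqq = 0


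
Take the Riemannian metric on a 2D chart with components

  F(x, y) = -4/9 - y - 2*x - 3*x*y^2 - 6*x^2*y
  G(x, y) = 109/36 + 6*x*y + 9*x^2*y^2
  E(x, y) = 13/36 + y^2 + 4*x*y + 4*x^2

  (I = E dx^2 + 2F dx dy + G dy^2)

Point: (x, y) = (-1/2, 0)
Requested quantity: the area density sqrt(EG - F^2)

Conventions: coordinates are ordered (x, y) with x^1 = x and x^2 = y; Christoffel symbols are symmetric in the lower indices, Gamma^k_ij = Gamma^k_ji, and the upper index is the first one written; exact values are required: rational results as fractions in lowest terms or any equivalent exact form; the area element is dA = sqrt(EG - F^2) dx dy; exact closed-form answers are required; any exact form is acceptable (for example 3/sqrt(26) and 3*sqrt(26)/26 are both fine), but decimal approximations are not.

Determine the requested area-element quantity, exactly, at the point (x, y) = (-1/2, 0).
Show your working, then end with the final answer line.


E = 49/36, F = 5/9, G = 109/36; EG - F^2 = 61/16

Answer: sqrt(EG - F^2) = sqrt(61)/4


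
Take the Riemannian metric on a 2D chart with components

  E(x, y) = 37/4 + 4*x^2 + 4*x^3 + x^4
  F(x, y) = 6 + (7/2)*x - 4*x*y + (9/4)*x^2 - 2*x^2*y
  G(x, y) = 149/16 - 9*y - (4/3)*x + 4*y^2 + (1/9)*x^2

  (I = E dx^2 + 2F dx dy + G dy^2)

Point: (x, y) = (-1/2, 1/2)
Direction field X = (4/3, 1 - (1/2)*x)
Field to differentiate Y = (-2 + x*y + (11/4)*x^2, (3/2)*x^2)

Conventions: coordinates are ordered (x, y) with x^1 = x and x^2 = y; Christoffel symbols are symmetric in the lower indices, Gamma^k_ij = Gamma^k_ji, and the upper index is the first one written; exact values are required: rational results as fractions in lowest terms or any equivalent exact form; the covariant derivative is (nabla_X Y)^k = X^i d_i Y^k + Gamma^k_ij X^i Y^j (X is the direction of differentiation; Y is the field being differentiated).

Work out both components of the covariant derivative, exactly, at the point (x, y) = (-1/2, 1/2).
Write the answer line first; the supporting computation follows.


Answer: (nabla_X Y)^x = -24491/8160, (nabla_X Y)^y = -7159/2720

E = 157/16, F = 89/16, G = 937/144 at the point
E_x = -3/2, E_y = 0, F_x = 1/4, F_y = 3/2, G_x = -13/9, G_y = -5
EG - F^2 = 18955/576;  g^inv = (576/18955) * [[937/144, -89/16], [-89/16, 157/16]]
first-kind symbols [ij,l] = (1/2)(d_i g_jl + d_j g_il - d_l g_ij): [xx,x] = E_x/2 = -3/4, [xx,y] = F_x - E_y/2 = 1/4, [xy,x] = E_y/2 = 0, [xy,y] = G_x/2 = -13/18, [yy,x] = F_y - G_x/2 = 20/9, [yy,y] = G_y/2 = -5/2
Gamma^x_ij = (G*[ij,x] - F*[ij,y])/(EG - F^2), Gamma^y_ij = (E*[ij,y] - F*[ij,x])/(EG - F^2)
Gamma_xxx = -3612/18955, Gamma_xxy = 2314/18955, Gamma_xyy = 1730/2007, Gamma_yxx = 3816/18955, Gamma_yxy = -4082/18955, Gamma_yyy = -250/223
X = (4/3, 5/4), Y = (-25/16, 3/8) at the point


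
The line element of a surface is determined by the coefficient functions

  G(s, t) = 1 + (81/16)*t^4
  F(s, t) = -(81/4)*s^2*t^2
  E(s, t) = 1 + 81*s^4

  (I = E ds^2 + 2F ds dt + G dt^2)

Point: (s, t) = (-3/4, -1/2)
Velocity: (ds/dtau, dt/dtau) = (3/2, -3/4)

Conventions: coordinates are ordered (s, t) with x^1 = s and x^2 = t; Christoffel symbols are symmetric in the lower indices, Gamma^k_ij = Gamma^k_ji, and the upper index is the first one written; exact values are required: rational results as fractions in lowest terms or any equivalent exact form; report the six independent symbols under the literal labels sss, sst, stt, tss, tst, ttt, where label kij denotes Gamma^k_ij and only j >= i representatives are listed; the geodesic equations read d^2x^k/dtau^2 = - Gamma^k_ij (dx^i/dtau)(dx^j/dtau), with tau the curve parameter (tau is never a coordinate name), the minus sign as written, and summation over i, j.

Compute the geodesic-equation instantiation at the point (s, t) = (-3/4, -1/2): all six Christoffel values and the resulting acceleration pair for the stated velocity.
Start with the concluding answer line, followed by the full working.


Answer: Gamma_sss = -8748/3449, Gamma_sst = 0, Gamma_stt = 1458/3449, Gamma_tss = 972/3449, Gamma_tst = 0, Gamma_ttt = -162/3449; accelerations (d^2s/dtau^2, d^2t/dtau^2) = (150903/27592, -16767/27592)

E = 6817/256, F = -729/256, G = 337/256 at the point
E_s = -2187/16, E_t = 0, F_s = 243/32, F_t = 729/64, G_s = 0, G_t = -81/32
EG - F^2 = 3449/128;  g^inv = (128/3449) * [[337/256, 729/256], [729/256, 6817/256]]
first-kind symbols [ij,l] = (1/2)(d_i g_jl + d_j g_il - d_l g_ij): [ss,s] = E_s/2 = -2187/32, [ss,t] = F_s - E_t/2 = 243/32, [st,s] = E_t/2 = 0, [st,t] = G_s/2 = 0, [tt,s] = F_t - G_s/2 = 729/64, [tt,t] = G_t/2 = -81/64
Gamma^s_ij = (G*[ij,s] - F*[ij,t])/(EG - F^2), Gamma^t_ij = (E*[ij,t] - F*[ij,s])/(EG - F^2)
Gamma_sss = -8748/3449, Gamma_sst = 0, Gamma_stt = 1458/3449, Gamma_tss = 972/3449, Gamma_tst = 0, Gamma_ttt = -162/3449
d^2s/dtau^2 = -(Gamma_sss*(3/2)^2 + 2*Gamma_sst*(3/2)*(-3/4) + Gamma_stt*(-3/4)^2) = 150903/27592
d^2t/dtau^2 = -(Gamma_tss*(3/2)^2 + 2*Gamma_tst*(3/2)*(-3/4) + Gamma_ttt*(-3/4)^2) = -16767/27592


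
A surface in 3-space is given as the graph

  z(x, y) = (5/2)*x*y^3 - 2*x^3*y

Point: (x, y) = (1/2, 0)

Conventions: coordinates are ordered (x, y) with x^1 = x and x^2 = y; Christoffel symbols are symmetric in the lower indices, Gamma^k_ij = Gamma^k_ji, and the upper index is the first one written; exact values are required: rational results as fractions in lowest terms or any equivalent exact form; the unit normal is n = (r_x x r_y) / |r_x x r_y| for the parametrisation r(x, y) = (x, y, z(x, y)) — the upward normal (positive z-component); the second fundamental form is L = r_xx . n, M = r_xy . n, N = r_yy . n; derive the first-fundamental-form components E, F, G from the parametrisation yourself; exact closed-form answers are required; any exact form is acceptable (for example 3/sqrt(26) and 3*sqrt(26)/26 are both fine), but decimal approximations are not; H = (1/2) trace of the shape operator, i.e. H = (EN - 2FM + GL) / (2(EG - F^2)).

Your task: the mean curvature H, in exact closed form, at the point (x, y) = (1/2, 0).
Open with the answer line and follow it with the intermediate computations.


Answer: H = 0

z_x = 0, z_y = -1/4, z_xx = 0, z_xy = -3/2, z_yy = 0
E = 1, F = 0, G = 17/16; answer radicand W^2 = 17/16
unnormalised second-form numerators: l = 0, m = -3/2, n = 0; L = l/sqrt(17/16), and similarly M = m/sqrt(W^2), N = n/sqrt(W^2)
H = (E*n - 2*F*m + G*l) / (2*(EG - F^2)*sqrt(W^2)); E*n - 2*F*m + G*l = 0, EG - F^2 = 17/16, so H = (0)/sqrt(17/16)


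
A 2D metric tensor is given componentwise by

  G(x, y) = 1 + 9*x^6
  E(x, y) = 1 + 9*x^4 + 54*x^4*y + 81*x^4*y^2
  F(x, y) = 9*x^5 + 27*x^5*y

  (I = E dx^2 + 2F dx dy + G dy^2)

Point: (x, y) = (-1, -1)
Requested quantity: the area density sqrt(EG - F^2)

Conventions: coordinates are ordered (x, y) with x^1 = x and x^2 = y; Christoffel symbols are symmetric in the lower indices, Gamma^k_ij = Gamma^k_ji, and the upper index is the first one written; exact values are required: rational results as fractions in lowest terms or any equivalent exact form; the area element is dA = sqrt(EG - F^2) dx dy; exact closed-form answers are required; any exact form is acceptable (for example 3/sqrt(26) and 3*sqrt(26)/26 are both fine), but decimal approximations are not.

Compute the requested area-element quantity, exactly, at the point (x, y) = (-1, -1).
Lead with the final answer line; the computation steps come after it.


Answer: sqrt(EG - F^2) = sqrt(46)

E = 37, F = 18, G = 10; EG - F^2 = 46


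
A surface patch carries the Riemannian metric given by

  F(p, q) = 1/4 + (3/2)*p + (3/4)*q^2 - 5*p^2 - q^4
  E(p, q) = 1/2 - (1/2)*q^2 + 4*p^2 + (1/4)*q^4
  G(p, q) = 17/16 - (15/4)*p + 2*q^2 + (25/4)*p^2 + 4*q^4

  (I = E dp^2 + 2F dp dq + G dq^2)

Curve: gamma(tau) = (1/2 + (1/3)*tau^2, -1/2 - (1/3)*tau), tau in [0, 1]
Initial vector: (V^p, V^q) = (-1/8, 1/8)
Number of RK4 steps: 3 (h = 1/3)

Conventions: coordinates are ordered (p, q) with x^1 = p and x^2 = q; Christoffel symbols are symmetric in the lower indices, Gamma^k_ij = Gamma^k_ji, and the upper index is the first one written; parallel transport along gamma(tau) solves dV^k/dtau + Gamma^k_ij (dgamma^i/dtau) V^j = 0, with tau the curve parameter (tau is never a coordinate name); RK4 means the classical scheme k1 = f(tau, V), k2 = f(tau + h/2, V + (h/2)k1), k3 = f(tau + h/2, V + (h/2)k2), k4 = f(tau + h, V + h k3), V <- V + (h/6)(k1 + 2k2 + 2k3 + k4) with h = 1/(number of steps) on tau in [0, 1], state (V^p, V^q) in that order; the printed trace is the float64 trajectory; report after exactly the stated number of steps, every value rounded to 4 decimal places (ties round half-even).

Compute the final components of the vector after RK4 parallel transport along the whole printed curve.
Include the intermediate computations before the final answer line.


gamma'(tau) = ((2/3)*tau, -1/3); f(tau, V)^k = -Gamma^k_ij(gamma(tau)) gamma'^i(tau) V^j; h = 1/3; intermediate values shown to 6 dp
curve data and Christoffel symbols at the stage parameters:
  tau = 0.000000: gamma = (0.500000, -0.500000), gamma' = (0.000000, -0.333333); Gamma_ppp = 1.226415, Gamma_ppq = 0.211321, Gamma_pqq = -1.207547, Gamma_qpp = -2.356132, Gamma_qpq = 0.850943, Gamma_qqq = -1.433962
  tau = 0.166667: gamma = (0.509259, -0.555556), gamma' = (0.111111, -0.333333); Gamma_ppp = 1.235998, Gamma_ppq = 0.215277, Gamma_pqq = -1.190730, Gamma_qpp = -2.033525, Gamma_qpq = 0.755885, Gamma_qqq = -1.499673
  tau = 0.333333: gamma = (0.537037, -0.611111), gamma' = (0.222222, -0.333333); Gamma_ppp = 1.143311, Gamma_ppq = 0.244543, Gamma_pqq = -1.243676, Gamma_qpp = -1.753610, Gamma_qpq = 0.715044, Gamma_qqq = -1.555590
  tau = 0.500000: gamma = (0.583333, -0.666667), gamma' = (0.333333, -0.333333); Gamma_ppp = 0.984433, Gamma_ppq = 0.294719, Gamma_pqq = -1.358013, Gamma_qpp = -1.523750, Gamma_qpq = 0.709012, Gamma_qqq = -1.604785
  tau = 0.666667: gamma = (0.648148, -0.722222), gamma' = (0.444444, -0.333333); Gamma_ppp = 0.791211, Gamma_ppq = 0.363206, Gamma_pqq = -1.513570, Gamma_qpp = -1.343627, Gamma_qpq = 0.723404, Gamma_qqq = -1.654495
  tau = 0.833333: gamma = (0.731481, -0.777778), gamma' = (0.555556, -0.333333); Gamma_ppp = 0.587641, Gamma_ppq = 0.445798, Gamma_pqq = -1.688382, Gamma_qpp = -1.208031, Gamma_qpq = 0.749249, Gamma_qqq = -1.709321
  tau = 1.000000: gamma = (0.833333, -0.833333), gamma' = (0.666667, -0.333333); Gamma_ppp = 0.389442, Gamma_ppq = 0.536810, Gamma_pqq = -1.865043, Gamma_qpp = -1.109357, Gamma_qpq = 0.781198, Gamma_qqq = -1.769691
step 0: V^p = -0.1250, V^q = 0.1250
step 1: k1 = (-0.059119, -0.095204), k2 = (-0.037083, -0.128168), k3 = (-0.035012, -0.123205), k4 = (-0.015773, -0.142692); V <- V + (h/6)(k1 + 2k2 + 2k3 + k4): V^p = -0.1372, V^q = 0.0839
step 2: k1 = (-0.015649, -0.142954), k2 = (-0.000934, -0.150329), k3 = (-0.000821, -0.147555), k4 = (0.008605, -0.145486); V <- V + (h/6)(k1 + 2k2 + 2k3 + k4): V^p = -0.1378, V^q = 0.0347
step 3: k1 = (0.008635, -0.145803), k2 = (0.015793, -0.135817), k3 = (0.014232, -0.136359), k4 = (0.021236, -0.121100); V <- V + (h/6)(k1 + 2k2 + 2k3 + k4): V^p = -0.1328, V^q = -0.0103

Answer: V^p = -0.1328, V^q = -0.0103


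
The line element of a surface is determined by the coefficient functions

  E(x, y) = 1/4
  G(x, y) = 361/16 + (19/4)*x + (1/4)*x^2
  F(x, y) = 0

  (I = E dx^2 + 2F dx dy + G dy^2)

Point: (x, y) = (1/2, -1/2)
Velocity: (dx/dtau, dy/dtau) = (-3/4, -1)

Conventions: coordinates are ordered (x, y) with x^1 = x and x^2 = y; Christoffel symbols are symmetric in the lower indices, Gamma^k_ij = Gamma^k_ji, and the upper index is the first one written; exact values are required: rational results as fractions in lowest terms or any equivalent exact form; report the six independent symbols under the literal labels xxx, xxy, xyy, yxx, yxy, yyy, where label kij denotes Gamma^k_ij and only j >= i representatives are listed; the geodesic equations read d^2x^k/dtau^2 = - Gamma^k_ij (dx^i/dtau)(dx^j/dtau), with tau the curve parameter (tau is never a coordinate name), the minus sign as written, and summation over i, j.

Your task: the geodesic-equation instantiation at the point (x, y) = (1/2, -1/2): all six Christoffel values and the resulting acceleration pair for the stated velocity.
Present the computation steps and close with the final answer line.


E = 1/4, F = 0, G = 25 at the point
E_x = 0, E_y = 0, F_x = 0, F_y = 0, G_x = 5, G_y = 0
EG - F^2 = 25/4;  g^inv = (4/25) * [[25, 0], [0, 1/4]]
first-kind symbols [ij,l] = (1/2)(d_i g_jl + d_j g_il - d_l g_ij): [xx,x] = E_x/2 = 0, [xx,y] = F_x - E_y/2 = 0, [xy,x] = E_y/2 = 0, [xy,y] = G_x/2 = 5/2, [yy,x] = F_y - G_x/2 = -5/2, [yy,y] = G_y/2 = 0
Gamma^x_ij = (G*[ij,x] - F*[ij,y])/(EG - F^2), Gamma^y_ij = (E*[ij,y] - F*[ij,x])/(EG - F^2)
Gamma_xxx = 0, Gamma_xxy = 0, Gamma_xyy = -10, Gamma_yxx = 0, Gamma_yxy = 1/10, Gamma_yyy = 0
d^2x/dtau^2 = -(Gamma_xxx*(-3/4)^2 + 2*Gamma_xxy*(-3/4)*(-1) + Gamma_xyy*(-1)^2) = 10
d^2y/dtau^2 = -(Gamma_yxx*(-3/4)^2 + 2*Gamma_yxy*(-3/4)*(-1) + Gamma_yyy*(-1)^2) = -3/20

Answer: Gamma_xxx = 0, Gamma_xxy = 0, Gamma_xyy = -10, Gamma_yxx = 0, Gamma_yxy = 1/10, Gamma_yyy = 0; accelerations (d^2x/dtau^2, d^2y/dtau^2) = (10, -3/20)


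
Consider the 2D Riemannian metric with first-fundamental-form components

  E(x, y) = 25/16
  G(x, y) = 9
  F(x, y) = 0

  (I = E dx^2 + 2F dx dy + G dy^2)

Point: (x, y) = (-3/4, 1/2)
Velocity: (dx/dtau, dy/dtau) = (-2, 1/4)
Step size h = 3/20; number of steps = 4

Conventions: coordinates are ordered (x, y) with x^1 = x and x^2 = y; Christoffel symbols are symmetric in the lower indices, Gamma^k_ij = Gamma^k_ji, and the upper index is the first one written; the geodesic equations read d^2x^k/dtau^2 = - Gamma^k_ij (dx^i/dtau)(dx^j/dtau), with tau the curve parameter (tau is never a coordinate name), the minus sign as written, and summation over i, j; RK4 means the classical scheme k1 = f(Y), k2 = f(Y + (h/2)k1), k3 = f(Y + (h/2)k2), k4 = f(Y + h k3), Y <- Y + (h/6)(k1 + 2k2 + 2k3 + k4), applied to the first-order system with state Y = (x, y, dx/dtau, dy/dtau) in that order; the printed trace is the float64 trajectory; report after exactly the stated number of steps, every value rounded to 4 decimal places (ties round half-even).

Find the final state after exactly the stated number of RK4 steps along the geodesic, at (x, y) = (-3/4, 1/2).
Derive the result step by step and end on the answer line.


f(Y) = (dx/dtau, dy/dtau, -Gamma^x_ij Y'^i Y'^j, -Gamma^y_ij Y'^i Y'^j) with the Gammas evaluated at the stage position; h = 0.150000; intermediate values shown to 6 dp
step 0: x = -0.7500, y = 0.5000, dx/dtau = -2.0000, dy/dtau = 0.2500
step 1:
  k1: at (x, y) = (-0.750000, 0.500000), (dx/dtau, dy/dtau) = (-2.000000, 0.250000); Gamma_xxx = 0.000000, Gamma_xxy = 0.000000, Gamma_xyy = 0.000000, Gamma_yxx = 0.000000, Gamma_yxy = 0.000000, Gamma_yyy = 0.000000; k1 = (-2.000000, 0.250000, 0.000000, 0.000000)
  k2: at (x, y) = (-0.900000, 0.518750), (dx/dtau, dy/dtau) = (-2.000000, 0.250000); Gamma_xxx = 0.000000, Gamma_xxy = 0.000000, Gamma_xyy = 0.000000, Gamma_yxx = 0.000000, Gamma_yxy = 0.000000, Gamma_yyy = 0.000000; k2 = (-2.000000, 0.250000, 0.000000, 0.000000)
  k3: at (x, y) = (-0.900000, 0.518750), (dx/dtau, dy/dtau) = (-2.000000, 0.250000); Gamma_xxx = 0.000000, Gamma_xxy = 0.000000, Gamma_xyy = 0.000000, Gamma_yxx = 0.000000, Gamma_yxy = 0.000000, Gamma_yyy = 0.000000; k3 = (-2.000000, 0.250000, 0.000000, 0.000000)
  k4: at (x, y) = (-1.050000, 0.537500), (dx/dtau, dy/dtau) = (-2.000000, 0.250000); Gamma_xxx = 0.000000, Gamma_xxy = 0.000000, Gamma_xyy = 0.000000, Gamma_yxx = 0.000000, Gamma_yxy = 0.000000, Gamma_yyy = 0.000000; k4 = (-2.000000, 0.250000, 0.000000, 0.000000)
  Y <- Y + (h/6)(k1 + 2k2 + 2k3 + k4): x = -1.0500, y = 0.5375, dx/dtau = -2.0000, dy/dtau = 0.2500
step 2:
  k1: at (x, y) = (-1.050000, 0.537500), (dx/dtau, dy/dtau) = (-2.000000, 0.250000); Gamma_xxx = 0.000000, Gamma_xxy = 0.000000, Gamma_xyy = 0.000000, Gamma_yxx = 0.000000, Gamma_yxy = 0.000000, Gamma_yyy = 0.000000; k1 = (-2.000000, 0.250000, 0.000000, 0.000000)
  k2: at (x, y) = (-1.200000, 0.556250), (dx/dtau, dy/dtau) = (-2.000000, 0.250000); Gamma_xxx = 0.000000, Gamma_xxy = 0.000000, Gamma_xyy = 0.000000, Gamma_yxx = 0.000000, Gamma_yxy = 0.000000, Gamma_yyy = 0.000000; k2 = (-2.000000, 0.250000, 0.000000, 0.000000)
  k3: at (x, y) = (-1.200000, 0.556250), (dx/dtau, dy/dtau) = (-2.000000, 0.250000); Gamma_xxx = 0.000000, Gamma_xxy = 0.000000, Gamma_xyy = 0.000000, Gamma_yxx = 0.000000, Gamma_yxy = 0.000000, Gamma_yyy = 0.000000; k3 = (-2.000000, 0.250000, 0.000000, 0.000000)
  k4: at (x, y) = (-1.350000, 0.575000), (dx/dtau, dy/dtau) = (-2.000000, 0.250000); Gamma_xxx = 0.000000, Gamma_xxy = 0.000000, Gamma_xyy = 0.000000, Gamma_yxx = 0.000000, Gamma_yxy = 0.000000, Gamma_yyy = 0.000000; k4 = (-2.000000, 0.250000, 0.000000, 0.000000)
  Y <- Y + (h/6)(k1 + 2k2 + 2k3 + k4): x = -1.3500, y = 0.5750, dx/dtau = -2.0000, dy/dtau = 0.2500
step 3:
  k1: at (x, y) = (-1.350000, 0.575000), (dx/dtau, dy/dtau) = (-2.000000, 0.250000); Gamma_xxx = 0.000000, Gamma_xxy = 0.000000, Gamma_xyy = 0.000000, Gamma_yxx = 0.000000, Gamma_yxy = 0.000000, Gamma_yyy = 0.000000; k1 = (-2.000000, 0.250000, 0.000000, 0.000000)
  k2: at (x, y) = (-1.500000, 0.593750), (dx/dtau, dy/dtau) = (-2.000000, 0.250000); Gamma_xxx = 0.000000, Gamma_xxy = 0.000000, Gamma_xyy = 0.000000, Gamma_yxx = 0.000000, Gamma_yxy = 0.000000, Gamma_yyy = 0.000000; k2 = (-2.000000, 0.250000, 0.000000, 0.000000)
  k3: at (x, y) = (-1.500000, 0.593750), (dx/dtau, dy/dtau) = (-2.000000, 0.250000); Gamma_xxx = 0.000000, Gamma_xxy = 0.000000, Gamma_xyy = 0.000000, Gamma_yxx = 0.000000, Gamma_yxy = 0.000000, Gamma_yyy = 0.000000; k3 = (-2.000000, 0.250000, 0.000000, 0.000000)
  k4: at (x, y) = (-1.650000, 0.612500), (dx/dtau, dy/dtau) = (-2.000000, 0.250000); Gamma_xxx = 0.000000, Gamma_xxy = 0.000000, Gamma_xyy = 0.000000, Gamma_yxx = 0.000000, Gamma_yxy = 0.000000, Gamma_yyy = 0.000000; k4 = (-2.000000, 0.250000, 0.000000, 0.000000)
  Y <- Y + (h/6)(k1 + 2k2 + 2k3 + k4): x = -1.6500, y = 0.6125, dx/dtau = -2.0000, dy/dtau = 0.2500
step 4:
  k1: at (x, y) = (-1.650000, 0.612500), (dx/dtau, dy/dtau) = (-2.000000, 0.250000); Gamma_xxx = 0.000000, Gamma_xxy = 0.000000, Gamma_xyy = 0.000000, Gamma_yxx = 0.000000, Gamma_yxy = 0.000000, Gamma_yyy = 0.000000; k1 = (-2.000000, 0.250000, 0.000000, 0.000000)
  k2: at (x, y) = (-1.800000, 0.631250), (dx/dtau, dy/dtau) = (-2.000000, 0.250000); Gamma_xxx = 0.000000, Gamma_xxy = 0.000000, Gamma_xyy = 0.000000, Gamma_yxx = 0.000000, Gamma_yxy = 0.000000, Gamma_yyy = 0.000000; k2 = (-2.000000, 0.250000, 0.000000, 0.000000)
  k3: at (x, y) = (-1.800000, 0.631250), (dx/dtau, dy/dtau) = (-2.000000, 0.250000); Gamma_xxx = 0.000000, Gamma_xxy = 0.000000, Gamma_xyy = 0.000000, Gamma_yxx = 0.000000, Gamma_yxy = 0.000000, Gamma_yyy = 0.000000; k3 = (-2.000000, 0.250000, 0.000000, 0.000000)
  k4: at (x, y) = (-1.950000, 0.650000), (dx/dtau, dy/dtau) = (-2.000000, 0.250000); Gamma_xxx = 0.000000, Gamma_xxy = 0.000000, Gamma_xyy = 0.000000, Gamma_yxx = 0.000000, Gamma_yxy = 0.000000, Gamma_yyy = 0.000000; k4 = (-2.000000, 0.250000, 0.000000, 0.000000)
  Y <- Y + (h/6)(k1 + 2k2 + 2k3 + k4): x = -1.9500, y = 0.6500, dx/dtau = -2.0000, dy/dtau = 0.2500

Answer: x = -1.9500, y = 0.6500, dx/dtau = -2.0000, dy/dtau = 0.2500
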